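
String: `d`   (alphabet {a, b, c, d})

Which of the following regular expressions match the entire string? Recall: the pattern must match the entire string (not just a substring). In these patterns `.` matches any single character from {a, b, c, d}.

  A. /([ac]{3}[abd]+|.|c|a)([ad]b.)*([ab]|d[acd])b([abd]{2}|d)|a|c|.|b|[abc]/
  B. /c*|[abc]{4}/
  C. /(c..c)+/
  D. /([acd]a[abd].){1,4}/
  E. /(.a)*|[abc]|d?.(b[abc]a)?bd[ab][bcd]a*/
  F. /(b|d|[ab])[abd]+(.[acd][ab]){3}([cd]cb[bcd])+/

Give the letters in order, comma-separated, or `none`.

A

A → match
B → no match
C → no match — must start with `c`
D → no match
E → no match
F → no match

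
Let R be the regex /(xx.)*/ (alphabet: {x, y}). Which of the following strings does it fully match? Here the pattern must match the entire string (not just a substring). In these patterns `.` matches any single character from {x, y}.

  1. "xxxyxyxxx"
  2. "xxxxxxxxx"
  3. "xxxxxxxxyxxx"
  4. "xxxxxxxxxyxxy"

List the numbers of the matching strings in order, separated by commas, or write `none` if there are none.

1 → no match
2 → match
3 → match
4 → no match

2, 3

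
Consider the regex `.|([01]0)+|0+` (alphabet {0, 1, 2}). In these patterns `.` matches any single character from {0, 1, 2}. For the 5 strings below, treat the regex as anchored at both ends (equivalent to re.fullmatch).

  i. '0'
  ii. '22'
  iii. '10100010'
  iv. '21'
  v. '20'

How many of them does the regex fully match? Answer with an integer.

2

i → match
ii → no match
iii → match
iv → no match
v → no match
Total matched: 2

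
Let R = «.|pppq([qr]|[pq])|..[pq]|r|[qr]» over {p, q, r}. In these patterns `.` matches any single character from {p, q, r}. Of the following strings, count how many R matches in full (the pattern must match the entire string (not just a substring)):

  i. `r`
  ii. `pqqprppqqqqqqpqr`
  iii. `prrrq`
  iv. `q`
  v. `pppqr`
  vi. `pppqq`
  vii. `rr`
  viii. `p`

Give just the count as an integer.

i. `r` → match
ii → no match
iii. `prrrq` → no match
iv. `q` → match
v. `pppqr` → match
vi. `pppqq` → match
vii. `rr` → no match
viii. `p` → match
Total matched: 5

5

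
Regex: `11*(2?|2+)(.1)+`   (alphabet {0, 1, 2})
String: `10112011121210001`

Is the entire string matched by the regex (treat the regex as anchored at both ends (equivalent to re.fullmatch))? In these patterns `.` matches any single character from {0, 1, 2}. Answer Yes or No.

No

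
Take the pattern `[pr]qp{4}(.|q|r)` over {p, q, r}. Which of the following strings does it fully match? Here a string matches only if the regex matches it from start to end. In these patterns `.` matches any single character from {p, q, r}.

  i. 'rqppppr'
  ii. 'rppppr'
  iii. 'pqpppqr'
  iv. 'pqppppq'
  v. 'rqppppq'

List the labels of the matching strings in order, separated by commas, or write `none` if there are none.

i → match
ii → no match
iii → no match
iv → match
v → match

i, iv, v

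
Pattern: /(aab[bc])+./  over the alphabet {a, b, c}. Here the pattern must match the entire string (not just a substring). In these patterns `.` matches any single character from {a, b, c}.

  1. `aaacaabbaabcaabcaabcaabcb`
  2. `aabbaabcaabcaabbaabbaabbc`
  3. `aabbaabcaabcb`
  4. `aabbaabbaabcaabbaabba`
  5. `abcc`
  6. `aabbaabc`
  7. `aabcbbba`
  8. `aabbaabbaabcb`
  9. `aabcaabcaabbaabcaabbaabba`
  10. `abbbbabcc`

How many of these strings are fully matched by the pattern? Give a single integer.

5

1 → no match — must start with `aab`
2 → match
3 → match
4 → match
5 → no match — must start with `aab`
6 → no match
7 → no match
8 → match
9 → match
10 → no match — must start with `aab`
Total matched: 5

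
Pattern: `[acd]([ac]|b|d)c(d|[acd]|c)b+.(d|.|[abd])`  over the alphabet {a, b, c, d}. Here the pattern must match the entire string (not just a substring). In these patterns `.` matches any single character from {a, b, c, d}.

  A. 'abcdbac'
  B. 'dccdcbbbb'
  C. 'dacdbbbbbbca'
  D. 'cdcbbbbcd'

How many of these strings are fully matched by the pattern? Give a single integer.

2

A → match
B → no match
C → match
D → no match
Total matched: 2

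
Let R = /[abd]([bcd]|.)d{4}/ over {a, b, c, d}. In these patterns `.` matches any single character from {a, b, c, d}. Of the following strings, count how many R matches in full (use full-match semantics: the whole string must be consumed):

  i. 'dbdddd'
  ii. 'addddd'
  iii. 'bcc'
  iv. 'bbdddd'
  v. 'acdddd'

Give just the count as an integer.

i → match
ii → match
iii → no match — must end with 'd'
iv → match
v → match
Total matched: 4

4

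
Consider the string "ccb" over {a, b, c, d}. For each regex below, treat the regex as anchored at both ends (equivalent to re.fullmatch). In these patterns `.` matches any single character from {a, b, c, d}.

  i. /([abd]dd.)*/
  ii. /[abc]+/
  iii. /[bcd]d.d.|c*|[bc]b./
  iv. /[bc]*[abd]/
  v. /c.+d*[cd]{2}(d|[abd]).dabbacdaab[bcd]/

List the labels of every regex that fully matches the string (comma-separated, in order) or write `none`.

ii, iv

i → no match
ii → match
iii → no match
iv → match
v → no match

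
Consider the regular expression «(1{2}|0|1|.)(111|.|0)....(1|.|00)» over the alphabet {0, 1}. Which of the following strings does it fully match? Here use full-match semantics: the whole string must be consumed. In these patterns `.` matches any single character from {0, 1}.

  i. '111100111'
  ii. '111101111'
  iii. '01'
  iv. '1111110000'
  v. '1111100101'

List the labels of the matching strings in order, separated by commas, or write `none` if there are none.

i → match
ii → match
iii → no match
iv → match
v → match

i, ii, iv, v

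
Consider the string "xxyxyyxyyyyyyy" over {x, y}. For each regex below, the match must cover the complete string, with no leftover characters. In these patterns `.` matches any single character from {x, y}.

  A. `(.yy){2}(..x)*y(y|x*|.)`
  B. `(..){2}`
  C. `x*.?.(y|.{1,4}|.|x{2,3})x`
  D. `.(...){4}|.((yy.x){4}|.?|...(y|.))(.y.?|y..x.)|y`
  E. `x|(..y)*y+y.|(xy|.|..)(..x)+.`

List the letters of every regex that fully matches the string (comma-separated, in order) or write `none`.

A → no match
B → no match
C → no match — must end with "x"
D → no match
E → match

E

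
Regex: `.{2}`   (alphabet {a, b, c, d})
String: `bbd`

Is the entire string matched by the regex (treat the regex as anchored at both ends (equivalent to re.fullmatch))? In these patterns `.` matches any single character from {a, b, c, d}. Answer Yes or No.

No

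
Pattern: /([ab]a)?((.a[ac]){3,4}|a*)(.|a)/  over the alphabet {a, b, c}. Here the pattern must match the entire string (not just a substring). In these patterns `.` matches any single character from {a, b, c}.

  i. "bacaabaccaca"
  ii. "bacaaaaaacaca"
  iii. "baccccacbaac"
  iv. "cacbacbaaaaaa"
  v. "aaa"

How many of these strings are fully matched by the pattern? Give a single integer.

4

i → match
ii → match
iii → no match
iv → match
v → match
Total matched: 4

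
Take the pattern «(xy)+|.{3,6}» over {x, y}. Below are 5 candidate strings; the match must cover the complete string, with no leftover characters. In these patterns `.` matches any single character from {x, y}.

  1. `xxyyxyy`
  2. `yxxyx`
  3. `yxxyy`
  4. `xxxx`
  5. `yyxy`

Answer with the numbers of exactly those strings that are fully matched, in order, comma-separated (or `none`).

1 → no match
2 → match
3 → match
4 → match
5 → match

2, 3, 4, 5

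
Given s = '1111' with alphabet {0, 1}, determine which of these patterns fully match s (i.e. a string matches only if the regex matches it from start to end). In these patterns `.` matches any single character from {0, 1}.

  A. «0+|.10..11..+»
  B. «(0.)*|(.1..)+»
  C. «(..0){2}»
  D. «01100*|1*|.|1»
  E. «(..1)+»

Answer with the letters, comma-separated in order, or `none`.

B, D

A → no match
B → match
C → no match — must end with '0'
D → match
E → no match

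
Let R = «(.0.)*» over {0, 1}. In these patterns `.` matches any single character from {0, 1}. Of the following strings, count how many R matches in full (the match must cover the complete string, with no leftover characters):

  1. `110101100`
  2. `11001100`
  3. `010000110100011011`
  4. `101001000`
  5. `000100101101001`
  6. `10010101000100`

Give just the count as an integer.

2

1 → no match
2 → no match
3 → no match
4 → match
5 → match
6 → no match
Total matched: 2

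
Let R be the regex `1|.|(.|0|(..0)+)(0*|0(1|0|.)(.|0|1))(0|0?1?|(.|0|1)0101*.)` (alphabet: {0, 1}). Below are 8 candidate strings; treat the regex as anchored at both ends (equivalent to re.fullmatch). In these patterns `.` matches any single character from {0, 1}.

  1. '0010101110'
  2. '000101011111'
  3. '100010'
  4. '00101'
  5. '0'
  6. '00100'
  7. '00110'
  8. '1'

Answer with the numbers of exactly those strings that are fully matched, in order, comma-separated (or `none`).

1. '0010101110' → match
2. '000101011111' → match
3. '100010' → match
4. '00101' → match
5. '0' → match
6. '00100' → match
7. '00110' → match
8. '1' → match

1, 2, 3, 4, 5, 6, 7, 8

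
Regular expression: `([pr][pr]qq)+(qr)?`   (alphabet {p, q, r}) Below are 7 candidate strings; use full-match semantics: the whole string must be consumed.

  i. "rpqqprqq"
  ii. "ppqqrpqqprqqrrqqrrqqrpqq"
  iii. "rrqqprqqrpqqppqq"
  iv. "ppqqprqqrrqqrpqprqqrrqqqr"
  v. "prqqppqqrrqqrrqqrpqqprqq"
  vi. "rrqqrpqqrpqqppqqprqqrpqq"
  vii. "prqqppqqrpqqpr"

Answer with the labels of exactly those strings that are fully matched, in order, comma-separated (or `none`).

i, ii, iii, v, vi

i → match
ii → match
iii → match
iv → no match
v → match
vi → match
vii → no match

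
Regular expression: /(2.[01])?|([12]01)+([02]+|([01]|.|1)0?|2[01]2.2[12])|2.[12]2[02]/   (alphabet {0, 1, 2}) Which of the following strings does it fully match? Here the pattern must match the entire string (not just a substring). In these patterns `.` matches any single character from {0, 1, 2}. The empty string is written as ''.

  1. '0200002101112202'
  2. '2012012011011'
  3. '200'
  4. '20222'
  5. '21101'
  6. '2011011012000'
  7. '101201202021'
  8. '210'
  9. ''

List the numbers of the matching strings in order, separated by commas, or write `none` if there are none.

2, 3, 4, 6, 7, 8, 9

1 → no match
2 → match
3 → match
4 → match
5 → no match
6 → match
7 → match
8 → match
9 → match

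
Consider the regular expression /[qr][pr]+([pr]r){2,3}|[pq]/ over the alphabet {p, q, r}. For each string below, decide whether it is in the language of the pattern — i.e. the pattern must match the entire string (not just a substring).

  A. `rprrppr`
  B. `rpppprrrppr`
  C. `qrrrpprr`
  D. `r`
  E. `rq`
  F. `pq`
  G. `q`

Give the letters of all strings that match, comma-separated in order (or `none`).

G

A → no match
B → no match
C → no match
D → no match
E → no match
F → no match
G → match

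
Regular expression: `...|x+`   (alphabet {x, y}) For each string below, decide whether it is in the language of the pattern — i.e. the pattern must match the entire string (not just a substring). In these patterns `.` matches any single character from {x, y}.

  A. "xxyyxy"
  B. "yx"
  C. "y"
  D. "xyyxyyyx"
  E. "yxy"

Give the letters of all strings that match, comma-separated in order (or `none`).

E

A → no match
B → no match
C → no match
D → no match
E → match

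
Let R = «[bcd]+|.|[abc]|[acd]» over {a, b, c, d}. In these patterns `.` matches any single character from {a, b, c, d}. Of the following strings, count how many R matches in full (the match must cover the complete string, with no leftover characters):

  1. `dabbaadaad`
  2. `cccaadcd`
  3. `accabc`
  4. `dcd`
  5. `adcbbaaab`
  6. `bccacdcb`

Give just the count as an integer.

1 → no match
2 → no match
3 → no match
4 → match
5 → no match
6 → no match
Total matched: 1

1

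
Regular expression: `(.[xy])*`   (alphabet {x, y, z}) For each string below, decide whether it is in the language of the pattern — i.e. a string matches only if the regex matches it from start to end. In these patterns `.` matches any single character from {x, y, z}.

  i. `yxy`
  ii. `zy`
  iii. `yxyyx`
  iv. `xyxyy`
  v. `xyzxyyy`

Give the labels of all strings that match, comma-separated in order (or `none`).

ii

i → no match
ii → match
iii → no match
iv → no match
v → no match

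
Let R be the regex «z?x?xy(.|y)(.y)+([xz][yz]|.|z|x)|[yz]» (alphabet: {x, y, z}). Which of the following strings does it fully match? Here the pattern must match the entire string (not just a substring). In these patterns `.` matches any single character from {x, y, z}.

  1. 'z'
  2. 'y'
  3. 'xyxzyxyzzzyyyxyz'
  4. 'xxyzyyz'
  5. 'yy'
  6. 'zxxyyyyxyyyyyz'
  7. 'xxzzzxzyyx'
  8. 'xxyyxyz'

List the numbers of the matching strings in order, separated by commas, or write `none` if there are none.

1, 2, 4, 6, 8

1 → match
2 → match
3 → no match
4 → match
5 → no match
6 → match
7 → no match
8 → match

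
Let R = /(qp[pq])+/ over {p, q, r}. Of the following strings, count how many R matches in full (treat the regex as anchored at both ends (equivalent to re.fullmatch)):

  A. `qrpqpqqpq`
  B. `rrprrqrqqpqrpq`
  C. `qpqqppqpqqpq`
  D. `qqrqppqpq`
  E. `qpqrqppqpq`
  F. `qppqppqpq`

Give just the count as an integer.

A. `qrpqpqqpq` → no match — must start with `qp`
B → no match — must start with `qp`
C. `qpqqppqpqqpq` → match
D. `qqrqppqpq` → no match — must start with `qp`
E. `qpqrqppqpq` → no match
F. `qppqppqpq` → match
Total matched: 2

2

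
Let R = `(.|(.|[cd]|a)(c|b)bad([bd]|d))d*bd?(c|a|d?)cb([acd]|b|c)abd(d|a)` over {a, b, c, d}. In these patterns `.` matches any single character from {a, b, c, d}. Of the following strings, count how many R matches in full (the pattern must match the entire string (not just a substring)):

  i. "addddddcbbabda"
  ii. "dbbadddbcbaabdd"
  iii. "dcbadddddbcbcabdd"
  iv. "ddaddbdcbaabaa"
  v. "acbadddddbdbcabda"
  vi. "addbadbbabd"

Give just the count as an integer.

2

i → no match
ii → match
iii → match
iv → no match
v → no match
vi → no match
Total matched: 2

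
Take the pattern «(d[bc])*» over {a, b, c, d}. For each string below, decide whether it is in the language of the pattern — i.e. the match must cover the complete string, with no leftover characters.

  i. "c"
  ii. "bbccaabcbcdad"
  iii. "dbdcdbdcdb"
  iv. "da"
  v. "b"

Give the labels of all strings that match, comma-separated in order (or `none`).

iii

i → no match
ii → no match
iii → match
iv → no match
v → no match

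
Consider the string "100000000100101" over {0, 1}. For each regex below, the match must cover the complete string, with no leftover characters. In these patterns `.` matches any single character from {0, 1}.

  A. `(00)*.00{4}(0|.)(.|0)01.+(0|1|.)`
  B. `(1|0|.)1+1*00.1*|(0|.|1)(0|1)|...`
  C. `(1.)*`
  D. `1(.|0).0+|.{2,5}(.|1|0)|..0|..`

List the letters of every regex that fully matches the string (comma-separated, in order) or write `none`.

A → match
B → no match
C → no match
D → no match

A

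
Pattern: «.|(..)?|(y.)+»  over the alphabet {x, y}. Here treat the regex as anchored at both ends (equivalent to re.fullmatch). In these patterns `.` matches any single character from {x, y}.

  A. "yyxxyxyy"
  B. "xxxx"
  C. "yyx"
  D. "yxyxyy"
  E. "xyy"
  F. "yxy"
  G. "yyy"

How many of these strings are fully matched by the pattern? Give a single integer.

1

A → no match
B → no match
C → no match
D → match
E → no match
F → no match
G → no match
Total matched: 1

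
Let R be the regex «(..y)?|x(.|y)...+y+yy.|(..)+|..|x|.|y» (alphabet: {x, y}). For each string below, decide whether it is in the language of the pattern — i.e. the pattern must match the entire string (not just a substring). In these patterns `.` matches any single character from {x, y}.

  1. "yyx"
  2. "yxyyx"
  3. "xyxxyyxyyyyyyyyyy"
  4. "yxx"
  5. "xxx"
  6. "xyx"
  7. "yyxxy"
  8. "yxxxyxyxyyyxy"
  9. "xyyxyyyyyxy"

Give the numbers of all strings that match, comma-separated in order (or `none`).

1 → no match
2 → no match
3 → match
4 → no match
5 → no match
6 → no match
7 → no match
8 → no match
9 → no match

3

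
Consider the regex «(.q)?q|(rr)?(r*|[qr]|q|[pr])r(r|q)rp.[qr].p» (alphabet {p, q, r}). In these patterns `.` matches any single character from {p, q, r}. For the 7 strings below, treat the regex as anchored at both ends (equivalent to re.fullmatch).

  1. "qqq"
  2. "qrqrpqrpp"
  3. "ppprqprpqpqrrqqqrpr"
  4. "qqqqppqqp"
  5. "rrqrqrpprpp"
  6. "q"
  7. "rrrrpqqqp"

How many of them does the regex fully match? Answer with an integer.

5

1 → match
2 → match
3 → no match
4 → no match
5 → match
6 → match
7 → match
Total matched: 5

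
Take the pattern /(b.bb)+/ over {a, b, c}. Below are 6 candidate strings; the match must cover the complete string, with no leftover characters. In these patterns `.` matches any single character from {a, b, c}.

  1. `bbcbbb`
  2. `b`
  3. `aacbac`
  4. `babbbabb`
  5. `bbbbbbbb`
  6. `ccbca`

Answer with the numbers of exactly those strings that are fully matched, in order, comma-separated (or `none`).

4, 5

1. `bbcbbb` → no match
2. `b` → no match — must end with `bb`
3. `aacbac` → no match — must start with `b`
4. `babbbabb` → match
5. `bbbbbbbb` → match
6. `ccbca` → no match — must start with `b`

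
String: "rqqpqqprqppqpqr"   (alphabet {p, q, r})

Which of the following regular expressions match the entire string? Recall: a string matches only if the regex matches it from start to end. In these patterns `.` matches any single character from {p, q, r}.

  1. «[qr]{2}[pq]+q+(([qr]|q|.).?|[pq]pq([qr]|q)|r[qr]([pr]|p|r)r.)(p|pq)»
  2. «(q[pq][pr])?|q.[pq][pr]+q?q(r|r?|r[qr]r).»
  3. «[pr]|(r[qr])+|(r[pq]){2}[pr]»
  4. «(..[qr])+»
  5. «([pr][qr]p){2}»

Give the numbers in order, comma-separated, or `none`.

4

1 → no match
2 → no match
3 → no match
4 → match
5 → no match — must end with "p"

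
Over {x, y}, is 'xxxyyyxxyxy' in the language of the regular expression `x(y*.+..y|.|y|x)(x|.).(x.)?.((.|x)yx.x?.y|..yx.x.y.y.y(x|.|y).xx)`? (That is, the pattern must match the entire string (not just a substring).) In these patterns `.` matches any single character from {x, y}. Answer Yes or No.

No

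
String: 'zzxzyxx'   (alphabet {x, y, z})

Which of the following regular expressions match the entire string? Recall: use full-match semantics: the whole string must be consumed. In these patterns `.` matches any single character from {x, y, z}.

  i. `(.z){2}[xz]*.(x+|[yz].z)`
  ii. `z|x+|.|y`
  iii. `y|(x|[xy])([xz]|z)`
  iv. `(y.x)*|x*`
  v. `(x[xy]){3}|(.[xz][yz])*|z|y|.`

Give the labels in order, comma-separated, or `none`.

i

i → match
ii → no match
iii → no match
iv → no match
v → no match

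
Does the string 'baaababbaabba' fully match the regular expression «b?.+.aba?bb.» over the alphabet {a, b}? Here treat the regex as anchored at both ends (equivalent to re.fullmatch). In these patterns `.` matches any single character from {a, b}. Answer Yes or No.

No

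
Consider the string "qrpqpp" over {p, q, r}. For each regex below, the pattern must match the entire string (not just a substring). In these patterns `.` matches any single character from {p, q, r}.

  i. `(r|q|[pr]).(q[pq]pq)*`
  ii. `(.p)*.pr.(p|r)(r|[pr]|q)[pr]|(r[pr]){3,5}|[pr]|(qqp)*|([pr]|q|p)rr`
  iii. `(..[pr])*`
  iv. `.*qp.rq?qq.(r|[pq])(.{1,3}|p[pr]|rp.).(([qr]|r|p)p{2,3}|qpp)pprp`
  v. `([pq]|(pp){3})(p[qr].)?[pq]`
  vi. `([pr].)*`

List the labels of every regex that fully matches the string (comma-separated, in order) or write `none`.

i → no match
ii → no match
iii → match
iv → no match — must end with "pprp"
v → no match
vi → no match

iii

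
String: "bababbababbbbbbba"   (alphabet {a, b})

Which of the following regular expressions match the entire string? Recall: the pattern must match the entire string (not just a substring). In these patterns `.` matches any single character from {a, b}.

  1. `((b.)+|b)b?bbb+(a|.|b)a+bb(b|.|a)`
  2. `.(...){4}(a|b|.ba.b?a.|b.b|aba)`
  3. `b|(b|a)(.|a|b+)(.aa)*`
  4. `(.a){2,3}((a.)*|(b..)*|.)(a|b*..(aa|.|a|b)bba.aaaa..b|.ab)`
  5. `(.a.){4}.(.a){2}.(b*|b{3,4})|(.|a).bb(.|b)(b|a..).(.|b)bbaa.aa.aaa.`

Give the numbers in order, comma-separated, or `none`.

1 → no match
2 → no match
3 → no match
4 → match
5 → no match

4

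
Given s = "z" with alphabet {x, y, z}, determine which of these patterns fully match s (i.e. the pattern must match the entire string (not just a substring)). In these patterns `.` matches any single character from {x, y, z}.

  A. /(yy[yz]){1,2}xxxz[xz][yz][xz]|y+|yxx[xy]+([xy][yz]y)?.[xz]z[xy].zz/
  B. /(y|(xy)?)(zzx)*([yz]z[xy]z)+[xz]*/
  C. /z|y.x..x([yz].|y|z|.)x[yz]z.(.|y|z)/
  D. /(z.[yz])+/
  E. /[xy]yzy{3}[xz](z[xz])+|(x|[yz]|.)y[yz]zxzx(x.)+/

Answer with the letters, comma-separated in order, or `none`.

C

A → no match
B → no match
C → match
D → no match
E → no match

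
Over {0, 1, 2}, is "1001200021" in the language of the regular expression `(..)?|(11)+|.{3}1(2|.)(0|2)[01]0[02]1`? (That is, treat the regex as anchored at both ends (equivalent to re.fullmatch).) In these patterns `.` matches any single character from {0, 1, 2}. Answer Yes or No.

Yes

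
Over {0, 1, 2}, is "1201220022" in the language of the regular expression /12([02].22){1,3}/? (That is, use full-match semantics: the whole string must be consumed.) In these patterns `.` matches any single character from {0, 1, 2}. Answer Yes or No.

Yes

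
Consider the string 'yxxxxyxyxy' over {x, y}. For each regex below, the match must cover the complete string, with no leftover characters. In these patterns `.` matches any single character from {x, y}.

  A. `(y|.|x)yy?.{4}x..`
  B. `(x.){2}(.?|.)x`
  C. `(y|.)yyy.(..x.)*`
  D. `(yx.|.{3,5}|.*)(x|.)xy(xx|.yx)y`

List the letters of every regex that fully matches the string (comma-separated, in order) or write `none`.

A → no match
B → no match — must start with 'x'
C → no match
D → match

D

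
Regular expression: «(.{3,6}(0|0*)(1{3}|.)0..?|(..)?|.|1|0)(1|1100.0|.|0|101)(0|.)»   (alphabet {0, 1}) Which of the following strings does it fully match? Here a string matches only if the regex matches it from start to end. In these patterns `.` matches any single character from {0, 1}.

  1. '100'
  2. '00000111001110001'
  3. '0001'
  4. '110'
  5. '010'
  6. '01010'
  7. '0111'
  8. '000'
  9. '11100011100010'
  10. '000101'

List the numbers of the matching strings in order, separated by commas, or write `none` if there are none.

1, 3, 4, 5, 6, 7, 8, 9

1. '100' → match
2 → no match
3. '0001' → match
4. '110' → match
5. '010' → match
6. '01010' → match
7. '0111' → match
8. '000' → match
9 → match
10. '000101' → no match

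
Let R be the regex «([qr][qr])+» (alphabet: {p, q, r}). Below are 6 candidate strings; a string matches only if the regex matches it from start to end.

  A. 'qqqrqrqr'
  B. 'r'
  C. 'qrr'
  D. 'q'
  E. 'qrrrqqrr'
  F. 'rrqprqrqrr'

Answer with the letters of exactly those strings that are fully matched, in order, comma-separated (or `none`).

A, E

A → match
B → no match
C → no match
D → no match
E → match
F → no match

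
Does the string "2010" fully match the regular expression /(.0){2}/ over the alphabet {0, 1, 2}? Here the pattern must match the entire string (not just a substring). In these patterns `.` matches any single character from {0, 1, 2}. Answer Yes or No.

Yes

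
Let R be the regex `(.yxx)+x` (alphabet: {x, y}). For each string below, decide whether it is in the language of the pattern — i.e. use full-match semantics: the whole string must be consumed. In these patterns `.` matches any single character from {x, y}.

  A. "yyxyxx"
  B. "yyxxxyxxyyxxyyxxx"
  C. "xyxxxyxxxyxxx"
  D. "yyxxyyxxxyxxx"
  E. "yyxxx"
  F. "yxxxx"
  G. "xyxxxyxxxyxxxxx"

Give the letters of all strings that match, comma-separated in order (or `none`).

A. "yyxyxx" → no match — must end with "yxxx"
B → match
C → match
D → match
E. "yyxxx" → match
F. "yxxxx" → no match — must end with "yxxx"
G → no match — must end with "yxxx"

B, C, D, E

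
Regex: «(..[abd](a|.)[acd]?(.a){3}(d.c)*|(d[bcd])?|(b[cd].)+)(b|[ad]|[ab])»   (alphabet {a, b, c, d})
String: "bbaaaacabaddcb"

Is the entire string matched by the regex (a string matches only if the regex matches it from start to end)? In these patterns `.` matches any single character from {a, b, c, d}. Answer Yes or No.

Yes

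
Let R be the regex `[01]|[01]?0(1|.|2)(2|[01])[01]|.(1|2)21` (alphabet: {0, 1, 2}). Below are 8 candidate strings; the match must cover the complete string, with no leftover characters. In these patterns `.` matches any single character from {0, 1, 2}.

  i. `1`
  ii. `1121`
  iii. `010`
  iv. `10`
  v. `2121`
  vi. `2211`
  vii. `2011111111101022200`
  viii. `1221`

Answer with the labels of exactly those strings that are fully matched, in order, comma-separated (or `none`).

i, ii, v, viii

i → match
ii → match
iii → no match
iv → no match
v → match
vi → no match
vii → no match
viii → match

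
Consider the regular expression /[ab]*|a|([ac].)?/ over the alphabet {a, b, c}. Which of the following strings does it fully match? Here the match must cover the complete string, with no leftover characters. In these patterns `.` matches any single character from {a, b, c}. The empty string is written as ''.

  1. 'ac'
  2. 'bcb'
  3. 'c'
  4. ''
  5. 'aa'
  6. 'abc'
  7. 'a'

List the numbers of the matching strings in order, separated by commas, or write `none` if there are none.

1, 4, 5, 7

1. 'ac' → match
2. 'bcb' → no match
3. 'c' → no match
4. '' → match
5. 'aa' → match
6. 'abc' → no match
7. 'a' → match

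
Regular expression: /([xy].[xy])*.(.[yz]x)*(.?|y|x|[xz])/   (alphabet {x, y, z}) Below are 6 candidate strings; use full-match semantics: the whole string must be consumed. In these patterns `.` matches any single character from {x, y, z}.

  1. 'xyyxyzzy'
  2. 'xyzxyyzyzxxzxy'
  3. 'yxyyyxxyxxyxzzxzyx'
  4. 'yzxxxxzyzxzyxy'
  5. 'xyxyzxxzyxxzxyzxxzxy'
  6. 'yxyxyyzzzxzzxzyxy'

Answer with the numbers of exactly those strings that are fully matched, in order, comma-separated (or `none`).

4, 5, 6

1 → no match
2 → no match
3 → no match
4 → match
5 → match
6 → match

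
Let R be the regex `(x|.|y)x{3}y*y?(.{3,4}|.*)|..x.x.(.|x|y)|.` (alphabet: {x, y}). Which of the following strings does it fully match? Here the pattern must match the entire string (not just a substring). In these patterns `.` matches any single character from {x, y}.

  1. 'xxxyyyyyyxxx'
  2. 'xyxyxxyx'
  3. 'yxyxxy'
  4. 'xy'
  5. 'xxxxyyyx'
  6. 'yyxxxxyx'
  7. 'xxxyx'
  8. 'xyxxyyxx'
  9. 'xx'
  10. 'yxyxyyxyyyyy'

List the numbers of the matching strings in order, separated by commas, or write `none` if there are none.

5

1 → no match
2 → no match
3 → no match
4 → no match
5 → match
6 → no match
7 → no match
8 → no match
9 → no match
10 → no match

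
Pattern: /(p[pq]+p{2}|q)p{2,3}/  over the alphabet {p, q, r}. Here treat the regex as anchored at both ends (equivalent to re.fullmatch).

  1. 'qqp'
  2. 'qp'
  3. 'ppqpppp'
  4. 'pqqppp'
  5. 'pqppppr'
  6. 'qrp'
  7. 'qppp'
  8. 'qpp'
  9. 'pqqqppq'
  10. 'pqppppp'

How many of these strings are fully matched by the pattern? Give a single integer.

1 → no match
2 → no match
3 → match
4 → no match
5 → no match — must end with 'p'
6 → no match
7 → match
8 → match
9 → no match — must end with 'p'
10 → match
Total matched: 4

4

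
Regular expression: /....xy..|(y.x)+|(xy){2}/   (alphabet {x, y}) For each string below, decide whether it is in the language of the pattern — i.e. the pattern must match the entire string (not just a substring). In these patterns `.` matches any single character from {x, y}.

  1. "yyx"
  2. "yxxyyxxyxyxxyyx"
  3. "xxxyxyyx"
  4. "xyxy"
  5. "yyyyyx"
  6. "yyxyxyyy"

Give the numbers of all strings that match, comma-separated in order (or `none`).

1, 3, 4, 6

1. "yyx" → match
2 → no match
3. "xxxyxyyx" → match
4. "xyxy" → match
5. "yyyyyx" → no match
6. "yyxyxyyy" → match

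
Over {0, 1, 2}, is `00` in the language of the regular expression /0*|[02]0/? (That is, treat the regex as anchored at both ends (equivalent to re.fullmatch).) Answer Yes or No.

Yes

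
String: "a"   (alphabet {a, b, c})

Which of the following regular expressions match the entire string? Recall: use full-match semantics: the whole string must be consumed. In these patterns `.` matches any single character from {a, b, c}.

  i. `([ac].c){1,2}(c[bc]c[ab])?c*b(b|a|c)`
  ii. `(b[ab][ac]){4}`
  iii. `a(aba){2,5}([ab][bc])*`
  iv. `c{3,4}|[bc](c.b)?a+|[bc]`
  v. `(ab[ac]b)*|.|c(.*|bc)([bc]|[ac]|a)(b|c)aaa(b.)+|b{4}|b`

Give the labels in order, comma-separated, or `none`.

i → no match
ii → no match — must start with "b"
iii → no match — must start with "aaba"
iv → no match
v → match

v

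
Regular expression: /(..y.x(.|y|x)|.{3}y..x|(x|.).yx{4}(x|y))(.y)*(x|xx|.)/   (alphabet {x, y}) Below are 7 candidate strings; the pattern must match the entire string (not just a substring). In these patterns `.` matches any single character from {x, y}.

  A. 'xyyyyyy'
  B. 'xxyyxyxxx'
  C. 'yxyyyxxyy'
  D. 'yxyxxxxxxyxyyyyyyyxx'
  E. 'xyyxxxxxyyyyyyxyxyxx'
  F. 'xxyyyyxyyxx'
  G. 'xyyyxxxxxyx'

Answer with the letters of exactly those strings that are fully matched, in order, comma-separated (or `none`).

A → no match
B → match
C → no match
D → match
E → match
F → match
G → no match

B, D, E, F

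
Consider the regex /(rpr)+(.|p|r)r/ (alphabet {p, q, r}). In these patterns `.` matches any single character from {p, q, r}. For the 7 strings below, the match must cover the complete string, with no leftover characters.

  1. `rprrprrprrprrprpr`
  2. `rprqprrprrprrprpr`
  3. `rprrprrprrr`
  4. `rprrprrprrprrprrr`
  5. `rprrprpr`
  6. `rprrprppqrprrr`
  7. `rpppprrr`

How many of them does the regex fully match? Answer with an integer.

4

1 → match
2 → no match
3 → match
4 → match
5 → match
6 → no match
7 → no match — must start with `rpr`
Total matched: 4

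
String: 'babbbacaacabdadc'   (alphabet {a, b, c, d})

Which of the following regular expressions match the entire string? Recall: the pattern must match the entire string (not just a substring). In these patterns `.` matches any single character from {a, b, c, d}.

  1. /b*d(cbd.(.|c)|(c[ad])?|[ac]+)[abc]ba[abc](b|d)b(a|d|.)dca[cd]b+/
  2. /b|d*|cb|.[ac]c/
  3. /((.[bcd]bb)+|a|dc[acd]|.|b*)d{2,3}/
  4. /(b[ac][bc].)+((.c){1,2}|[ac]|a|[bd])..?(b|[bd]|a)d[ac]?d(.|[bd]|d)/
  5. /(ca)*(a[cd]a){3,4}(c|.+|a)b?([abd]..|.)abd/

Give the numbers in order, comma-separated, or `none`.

4

1 → no match — must end with 'b'
2 → no match
3 → no match — must end with 'd'
4 → match
5 → no match — must end with 'abd'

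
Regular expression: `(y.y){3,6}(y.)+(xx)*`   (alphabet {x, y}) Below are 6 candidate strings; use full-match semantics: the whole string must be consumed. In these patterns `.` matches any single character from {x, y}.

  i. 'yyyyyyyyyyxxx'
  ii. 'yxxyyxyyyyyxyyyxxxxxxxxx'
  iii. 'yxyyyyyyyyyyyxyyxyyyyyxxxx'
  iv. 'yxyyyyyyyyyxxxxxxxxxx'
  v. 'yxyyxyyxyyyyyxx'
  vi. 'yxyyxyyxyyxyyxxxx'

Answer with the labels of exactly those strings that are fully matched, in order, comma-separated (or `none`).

i, iii, iv, v, vi

i → match
ii → no match
iii → match
iv → match
v → match
vi → match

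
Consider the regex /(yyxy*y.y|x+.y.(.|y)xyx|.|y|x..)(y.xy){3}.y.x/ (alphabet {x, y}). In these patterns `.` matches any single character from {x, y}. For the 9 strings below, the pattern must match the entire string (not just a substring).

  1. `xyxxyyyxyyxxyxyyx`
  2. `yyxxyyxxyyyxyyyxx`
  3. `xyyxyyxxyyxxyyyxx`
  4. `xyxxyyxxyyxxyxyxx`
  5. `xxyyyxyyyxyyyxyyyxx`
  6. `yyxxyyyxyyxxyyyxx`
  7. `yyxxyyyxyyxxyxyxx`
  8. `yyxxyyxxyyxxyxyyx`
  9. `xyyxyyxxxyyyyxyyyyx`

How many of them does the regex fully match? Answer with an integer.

1 → match
2 → match
3 → match
4 → match
5 → match
6 → match
7 → match
8 → match
9 → no match
Total matched: 8

8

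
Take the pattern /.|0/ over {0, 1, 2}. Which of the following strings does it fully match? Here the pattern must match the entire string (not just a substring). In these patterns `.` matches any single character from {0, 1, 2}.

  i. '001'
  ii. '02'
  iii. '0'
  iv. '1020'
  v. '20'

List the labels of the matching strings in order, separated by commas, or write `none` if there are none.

i. '001' → no match
ii. '02' → no match
iii. '0' → match
iv. '1020' → no match
v. '20' → no match

iii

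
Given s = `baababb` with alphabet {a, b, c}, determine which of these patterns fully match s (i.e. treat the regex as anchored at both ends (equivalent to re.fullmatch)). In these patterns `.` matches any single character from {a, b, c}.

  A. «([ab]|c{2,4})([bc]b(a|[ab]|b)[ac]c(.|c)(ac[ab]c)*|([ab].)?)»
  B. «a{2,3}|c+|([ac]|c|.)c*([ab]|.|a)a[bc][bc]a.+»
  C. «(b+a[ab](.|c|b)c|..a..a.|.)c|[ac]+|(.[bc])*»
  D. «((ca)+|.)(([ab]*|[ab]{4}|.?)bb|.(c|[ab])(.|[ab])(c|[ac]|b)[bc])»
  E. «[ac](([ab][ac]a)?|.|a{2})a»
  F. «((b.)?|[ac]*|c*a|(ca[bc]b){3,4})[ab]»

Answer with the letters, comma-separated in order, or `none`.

A → no match
B → no match
C → no match
D → match
E → no match — must end with `a`
F → no match

D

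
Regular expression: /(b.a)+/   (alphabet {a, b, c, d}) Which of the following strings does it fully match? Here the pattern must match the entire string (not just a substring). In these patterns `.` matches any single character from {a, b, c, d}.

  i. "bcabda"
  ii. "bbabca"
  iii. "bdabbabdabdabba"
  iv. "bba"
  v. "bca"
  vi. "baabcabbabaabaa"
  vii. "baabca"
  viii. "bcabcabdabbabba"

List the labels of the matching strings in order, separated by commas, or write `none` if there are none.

i, ii, iii, iv, v, vi, vii, viii

i → match
ii → match
iii → match
iv → match
v → match
vi → match
vii → match
viii → match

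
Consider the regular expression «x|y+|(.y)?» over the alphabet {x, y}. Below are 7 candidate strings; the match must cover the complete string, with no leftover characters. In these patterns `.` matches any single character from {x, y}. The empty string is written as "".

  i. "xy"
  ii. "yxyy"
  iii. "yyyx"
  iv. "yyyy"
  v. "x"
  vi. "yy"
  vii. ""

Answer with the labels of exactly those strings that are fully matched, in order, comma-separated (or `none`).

i, iv, v, vi, vii

i → match
ii → no match
iii → no match
iv → match
v → match
vi → match
vii → match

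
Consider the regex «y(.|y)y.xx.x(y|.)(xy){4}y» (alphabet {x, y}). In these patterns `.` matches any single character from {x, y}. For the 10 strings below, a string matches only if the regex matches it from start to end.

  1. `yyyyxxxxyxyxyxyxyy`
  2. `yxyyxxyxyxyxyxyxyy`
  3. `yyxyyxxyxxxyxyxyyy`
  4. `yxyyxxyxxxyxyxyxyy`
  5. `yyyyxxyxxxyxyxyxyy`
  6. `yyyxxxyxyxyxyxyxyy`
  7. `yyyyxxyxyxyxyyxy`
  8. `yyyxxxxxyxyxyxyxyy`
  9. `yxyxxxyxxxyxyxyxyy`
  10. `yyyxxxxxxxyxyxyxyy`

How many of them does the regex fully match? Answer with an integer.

8

1 → match
2 → match
3 → no match — must end with `xyy`
4 → match
5 → match
6 → match
7 → no match — must end with `xyy`
8 → match
9 → match
10 → match
Total matched: 8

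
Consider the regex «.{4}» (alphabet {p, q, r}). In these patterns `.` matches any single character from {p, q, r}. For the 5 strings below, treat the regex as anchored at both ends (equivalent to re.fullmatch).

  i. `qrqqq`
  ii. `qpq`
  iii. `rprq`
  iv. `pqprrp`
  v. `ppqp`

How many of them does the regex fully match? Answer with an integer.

2

i → no match
ii → no match
iii → match
iv → no match
v → match
Total matched: 2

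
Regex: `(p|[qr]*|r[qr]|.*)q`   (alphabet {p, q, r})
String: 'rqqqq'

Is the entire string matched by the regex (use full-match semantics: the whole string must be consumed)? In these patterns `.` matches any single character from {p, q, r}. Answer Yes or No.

Yes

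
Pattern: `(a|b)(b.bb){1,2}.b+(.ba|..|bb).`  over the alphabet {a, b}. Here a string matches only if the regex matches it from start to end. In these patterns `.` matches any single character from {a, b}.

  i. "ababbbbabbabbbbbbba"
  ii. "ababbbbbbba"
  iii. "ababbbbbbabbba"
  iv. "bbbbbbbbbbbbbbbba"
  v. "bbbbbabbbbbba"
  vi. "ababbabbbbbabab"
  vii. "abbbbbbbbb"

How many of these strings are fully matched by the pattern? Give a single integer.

i → no match
ii → match
iii → match
iv → match
v → match
vi → match
vii → match
Total matched: 6

6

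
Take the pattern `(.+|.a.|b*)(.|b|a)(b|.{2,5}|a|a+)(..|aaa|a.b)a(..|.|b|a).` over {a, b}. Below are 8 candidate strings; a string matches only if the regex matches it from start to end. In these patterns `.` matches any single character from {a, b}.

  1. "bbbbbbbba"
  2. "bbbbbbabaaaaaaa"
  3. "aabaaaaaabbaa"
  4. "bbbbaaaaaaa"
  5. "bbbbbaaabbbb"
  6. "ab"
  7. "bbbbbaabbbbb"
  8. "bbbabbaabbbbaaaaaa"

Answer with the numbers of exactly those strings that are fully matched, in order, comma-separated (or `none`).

2, 4, 8

1 → no match
2 → match
3 → no match
4 → match
5 → no match
6 → no match
7 → no match
8 → match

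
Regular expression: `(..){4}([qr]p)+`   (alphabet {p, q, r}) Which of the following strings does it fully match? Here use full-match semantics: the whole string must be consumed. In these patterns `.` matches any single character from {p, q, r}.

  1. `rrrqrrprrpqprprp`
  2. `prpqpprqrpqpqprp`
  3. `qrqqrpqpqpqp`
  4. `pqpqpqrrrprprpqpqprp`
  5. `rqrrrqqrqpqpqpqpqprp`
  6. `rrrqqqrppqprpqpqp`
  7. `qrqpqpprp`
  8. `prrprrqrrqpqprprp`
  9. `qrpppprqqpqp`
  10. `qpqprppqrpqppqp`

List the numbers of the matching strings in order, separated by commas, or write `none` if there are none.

1, 2, 3, 4, 5, 9

1 → match
2 → match
3. `qrqqrpqpqpqp` → match
4 → match
5 → match
6 → no match
7. `qrqpqpprp` → no match
8 → no match
9. `qrpppprqqpqp` → match
10 → no match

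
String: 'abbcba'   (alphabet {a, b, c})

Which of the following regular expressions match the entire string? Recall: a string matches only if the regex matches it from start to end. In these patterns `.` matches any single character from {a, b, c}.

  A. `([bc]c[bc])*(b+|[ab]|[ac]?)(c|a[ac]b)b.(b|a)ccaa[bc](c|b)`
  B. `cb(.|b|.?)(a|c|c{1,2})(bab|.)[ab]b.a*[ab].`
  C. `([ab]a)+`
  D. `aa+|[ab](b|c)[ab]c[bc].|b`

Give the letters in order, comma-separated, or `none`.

A → no match
B → no match — must start with 'cb'
C → no match
D → match

D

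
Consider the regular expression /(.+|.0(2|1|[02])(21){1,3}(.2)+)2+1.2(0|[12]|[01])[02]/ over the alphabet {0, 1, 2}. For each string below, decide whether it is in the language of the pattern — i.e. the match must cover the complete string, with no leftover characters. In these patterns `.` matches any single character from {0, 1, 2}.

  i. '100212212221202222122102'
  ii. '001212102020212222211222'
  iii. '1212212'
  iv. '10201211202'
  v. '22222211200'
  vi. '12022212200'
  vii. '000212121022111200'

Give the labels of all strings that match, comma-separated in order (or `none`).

i → no match
ii → match
iii. '1212212' → match
iv. '10201211202' → match
v. '22222211200' → match
vi. '12022212200' → match
vii → no match

ii, iii, iv, v, vi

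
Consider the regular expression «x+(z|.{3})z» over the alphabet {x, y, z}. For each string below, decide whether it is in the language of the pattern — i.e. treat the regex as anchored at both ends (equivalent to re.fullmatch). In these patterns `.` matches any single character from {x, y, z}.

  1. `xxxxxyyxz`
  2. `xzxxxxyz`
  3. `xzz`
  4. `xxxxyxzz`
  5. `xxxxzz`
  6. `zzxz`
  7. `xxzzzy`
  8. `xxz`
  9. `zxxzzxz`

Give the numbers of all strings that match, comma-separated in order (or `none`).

1 → match
2 → no match
3 → match
4 → match
5 → match
6 → no match — must start with `x`
7 → no match — must end with `z`
8 → no match
9 → no match — must start with `x`

1, 3, 4, 5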